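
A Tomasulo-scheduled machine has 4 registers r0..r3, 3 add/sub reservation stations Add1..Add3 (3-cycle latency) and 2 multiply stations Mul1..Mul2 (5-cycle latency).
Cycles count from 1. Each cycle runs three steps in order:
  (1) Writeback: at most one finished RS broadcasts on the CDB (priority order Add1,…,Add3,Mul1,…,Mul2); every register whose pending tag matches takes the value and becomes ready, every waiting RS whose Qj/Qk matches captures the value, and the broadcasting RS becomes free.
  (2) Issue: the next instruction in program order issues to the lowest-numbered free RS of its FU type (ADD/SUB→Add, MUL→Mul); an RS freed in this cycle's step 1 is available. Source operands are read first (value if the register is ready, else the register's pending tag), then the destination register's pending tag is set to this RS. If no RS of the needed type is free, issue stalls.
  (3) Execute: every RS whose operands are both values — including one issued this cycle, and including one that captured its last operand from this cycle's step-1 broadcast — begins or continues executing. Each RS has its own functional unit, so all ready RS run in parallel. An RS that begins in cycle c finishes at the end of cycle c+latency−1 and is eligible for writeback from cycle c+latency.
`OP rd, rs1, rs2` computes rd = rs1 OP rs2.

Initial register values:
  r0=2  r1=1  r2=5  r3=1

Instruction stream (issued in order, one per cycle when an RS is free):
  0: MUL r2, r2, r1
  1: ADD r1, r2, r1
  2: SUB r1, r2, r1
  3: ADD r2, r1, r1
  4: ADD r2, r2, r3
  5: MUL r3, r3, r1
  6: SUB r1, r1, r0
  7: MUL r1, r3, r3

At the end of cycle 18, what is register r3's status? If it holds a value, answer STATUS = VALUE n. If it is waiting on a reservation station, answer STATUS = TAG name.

STATUS = VALUE -1

c1: issue MUL r2<-Mul1 | r0:2,r1:1,r2:Mul1,r3:1
c2: issue ADD r1<-Add1 | r0:2,r1:Add1,r2:Mul1,r3:1
c3: issue SUB r1<-Add2 | r0:2,r1:Add2,r2:Mul1,r3:1
c4: issue ADD r2<-Add3 | r0:2,r1:Add2,r2:Add3,r3:1
c5: stall | r0:2,r1:Add2,r2:Add3,r3:1
c6: CDB Mul1=5; stall | r0:2,r1:Add2,r2:Add3,r3:1
c7: stall | r0:2,r1:Add2,r2:Add3,r3:1
c8: stall | r0:2,r1:Add2,r2:Add3,r3:1
c9: CDB Add1=6; issue ADD r2<-Add1 | r0:2,r1:Add2,r2:Add1,r3:1
c10: issue MUL r3<-Mul1 | r0:2,r1:Add2,r2:Add1,r3:Mul1
c11: stall | r0:2,r1:Add2,r2:Add1,r3:Mul1
c12: CDB Add2=-1; issue SUB r1<-Add2 | r0:2,r1:Add2,r2:Add1,r3:Mul1
c13: issue MUL r1<-Mul2 | r0:2,r1:Mul2,r2:Add1,r3:Mul1
c14: - | r0:2,r1:Mul2,r2:Add1,r3:Mul1
c15: CDB Add2=-3 | r0:2,r1:Mul2,r2:Add1,r3:Mul1
c16: CDB Add3=-2 | r0:2,r1:Mul2,r2:Add1,r3:Mul1
c17: CDB Mul1=-1 | r0:2,r1:Mul2,r2:Add1,r3:-1
c18: - | r0:2,r1:Mul2,r2:Add1,r3:-1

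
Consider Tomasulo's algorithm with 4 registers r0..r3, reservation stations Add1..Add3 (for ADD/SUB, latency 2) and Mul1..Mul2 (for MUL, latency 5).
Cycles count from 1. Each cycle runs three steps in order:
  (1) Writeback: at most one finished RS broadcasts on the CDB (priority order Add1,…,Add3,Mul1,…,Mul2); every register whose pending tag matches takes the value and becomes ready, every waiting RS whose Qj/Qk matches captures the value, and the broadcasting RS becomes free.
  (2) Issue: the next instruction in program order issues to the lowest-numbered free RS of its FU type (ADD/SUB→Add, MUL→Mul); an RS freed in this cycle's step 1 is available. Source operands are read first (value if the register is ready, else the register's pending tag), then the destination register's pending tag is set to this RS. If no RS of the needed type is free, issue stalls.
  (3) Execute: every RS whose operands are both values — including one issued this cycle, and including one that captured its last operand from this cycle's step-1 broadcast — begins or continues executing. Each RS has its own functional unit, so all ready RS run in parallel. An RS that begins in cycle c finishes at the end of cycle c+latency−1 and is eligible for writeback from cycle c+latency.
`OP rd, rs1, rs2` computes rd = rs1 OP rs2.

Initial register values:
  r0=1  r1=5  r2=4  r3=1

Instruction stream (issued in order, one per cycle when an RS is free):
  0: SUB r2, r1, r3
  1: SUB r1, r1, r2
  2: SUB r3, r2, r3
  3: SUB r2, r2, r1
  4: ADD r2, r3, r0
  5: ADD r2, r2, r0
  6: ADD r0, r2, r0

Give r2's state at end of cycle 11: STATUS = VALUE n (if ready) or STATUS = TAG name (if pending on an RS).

STATUS = VALUE 5

c1: issue SUB r2<-Add1 | r0:1,r1:5,r2:Add1,r3:1
c2: issue SUB r1<-Add2 | r0:1,r1:Add2,r2:Add1,r3:1
c3: CDB Add1=4; issue SUB r3<-Add1 | r0:1,r1:Add2,r2:4,r3:Add1
c4: issue SUB r2<-Add3 | r0:1,r1:Add2,r2:Add3,r3:Add1
c5: CDB Add1=3; issue ADD r2<-Add1 | r0:1,r1:Add2,r2:Add1,r3:3
c6: CDB Add2=1; issue ADD r2<-Add2 | r0:1,r1:1,r2:Add2,r3:3
c7: CDB Add1=4; issue ADD r0<-Add1 | r0:Add1,r1:1,r2:Add2,r3:3
c8: CDB Add3=3 | r0:Add1,r1:1,r2:Add2,r3:3
c9: CDB Add2=5 | r0:Add1,r1:1,r2:5,r3:3
c10: - | r0:Add1,r1:1,r2:5,r3:3
c11: CDB Add1=6 | r0:6,r1:1,r2:5,r3:3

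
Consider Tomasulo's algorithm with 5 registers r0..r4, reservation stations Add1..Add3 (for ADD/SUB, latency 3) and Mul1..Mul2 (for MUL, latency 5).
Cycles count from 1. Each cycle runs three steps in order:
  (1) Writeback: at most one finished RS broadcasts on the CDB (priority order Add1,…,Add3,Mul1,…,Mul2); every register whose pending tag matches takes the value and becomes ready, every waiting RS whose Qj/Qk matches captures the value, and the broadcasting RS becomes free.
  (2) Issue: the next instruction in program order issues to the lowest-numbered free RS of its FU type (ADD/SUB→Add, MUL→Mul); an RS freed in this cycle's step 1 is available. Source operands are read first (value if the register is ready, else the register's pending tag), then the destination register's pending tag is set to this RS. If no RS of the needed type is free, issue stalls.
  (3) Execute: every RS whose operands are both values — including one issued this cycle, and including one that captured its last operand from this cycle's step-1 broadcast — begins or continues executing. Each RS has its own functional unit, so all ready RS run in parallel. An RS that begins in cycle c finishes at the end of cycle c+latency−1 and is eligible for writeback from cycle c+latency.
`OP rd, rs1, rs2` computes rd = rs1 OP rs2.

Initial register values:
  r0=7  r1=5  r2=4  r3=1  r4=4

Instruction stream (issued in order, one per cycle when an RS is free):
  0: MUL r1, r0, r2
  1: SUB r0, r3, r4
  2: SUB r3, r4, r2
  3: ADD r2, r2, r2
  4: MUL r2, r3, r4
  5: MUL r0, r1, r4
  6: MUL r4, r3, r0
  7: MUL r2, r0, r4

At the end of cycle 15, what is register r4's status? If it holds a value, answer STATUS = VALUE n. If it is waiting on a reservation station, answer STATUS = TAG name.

c1: issue MUL r1<-Mul1 | r0:7,r1:Mul1,r2:4,r3:1,r4:4
c2: issue SUB r0<-Add1 | r0:Add1,r1:Mul1,r2:4,r3:1,r4:4
c3: issue SUB r3<-Add2 | r0:Add1,r1:Mul1,r2:4,r3:Add2,r4:4
c4: issue ADD r2<-Add3 | r0:Add1,r1:Mul1,r2:Add3,r3:Add2,r4:4
c5: CDB Add1=-3; issue MUL r2<-Mul2 | r0:-3,r1:Mul1,r2:Mul2,r3:Add2,r4:4
c6: CDB Add2=0; stall | r0:-3,r1:Mul1,r2:Mul2,r3:0,r4:4
c7: CDB Add3=8; stall | r0:-3,r1:Mul1,r2:Mul2,r3:0,r4:4
c8: CDB Mul1=28; issue MUL r0<-Mul1 | r0:Mul1,r1:28,r2:Mul2,r3:0,r4:4
c9: stall | r0:Mul1,r1:28,r2:Mul2,r3:0,r4:4
c10: stall | r0:Mul1,r1:28,r2:Mul2,r3:0,r4:4
c11: CDB Mul2=0; issue MUL r4<-Mul2 | r0:Mul1,r1:28,r2:0,r3:0,r4:Mul2
c12: stall | r0:Mul1,r1:28,r2:0,r3:0,r4:Mul2
c13: CDB Mul1=112; issue MUL r2<-Mul1 | r0:112,r1:28,r2:Mul1,r3:0,r4:Mul2
c14: - | r0:112,r1:28,r2:Mul1,r3:0,r4:Mul2
c15: - | r0:112,r1:28,r2:Mul1,r3:0,r4:Mul2

STATUS = TAG Mul2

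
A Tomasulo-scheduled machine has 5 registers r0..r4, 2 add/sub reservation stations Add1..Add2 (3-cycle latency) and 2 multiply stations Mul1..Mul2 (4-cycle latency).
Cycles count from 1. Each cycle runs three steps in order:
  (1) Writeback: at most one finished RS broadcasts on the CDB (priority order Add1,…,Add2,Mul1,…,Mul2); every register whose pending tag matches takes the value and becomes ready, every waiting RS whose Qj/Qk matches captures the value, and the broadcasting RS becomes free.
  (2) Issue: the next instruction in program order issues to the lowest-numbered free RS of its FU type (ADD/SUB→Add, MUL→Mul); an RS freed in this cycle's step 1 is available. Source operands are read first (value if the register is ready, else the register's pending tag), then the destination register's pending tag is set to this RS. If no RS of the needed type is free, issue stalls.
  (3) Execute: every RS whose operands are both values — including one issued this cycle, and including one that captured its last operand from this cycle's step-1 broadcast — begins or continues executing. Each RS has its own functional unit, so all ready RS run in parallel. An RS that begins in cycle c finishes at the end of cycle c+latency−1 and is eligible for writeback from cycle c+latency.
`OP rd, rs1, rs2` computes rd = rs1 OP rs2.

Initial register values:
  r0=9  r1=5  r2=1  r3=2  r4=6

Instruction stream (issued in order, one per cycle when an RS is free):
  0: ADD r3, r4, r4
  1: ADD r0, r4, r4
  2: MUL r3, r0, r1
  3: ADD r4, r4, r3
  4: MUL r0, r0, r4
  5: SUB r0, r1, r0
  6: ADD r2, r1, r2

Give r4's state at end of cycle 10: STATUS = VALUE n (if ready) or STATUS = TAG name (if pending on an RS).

STATUS = TAG Add1

  c1: issue ADD r3<-Add1  regs: r0:9,r1:5,r2:1,r3:Add1,r4:6
  c2: issue ADD r0<-Add2  regs: r0:Add2,r1:5,r2:1,r3:Add1,r4:6
  c3: issue MUL r3<-Mul1  regs: r0:Add2,r1:5,r2:1,r3:Mul1,r4:6
  c4: CDB Add1=12; issue ADD r4<-Add1  regs: r0:Add2,r1:5,r2:1,r3:Mul1,r4:Add1
  c5: CDB Add2=12; issue MUL r0<-Mul2  regs: r0:Mul2,r1:5,r2:1,r3:Mul1,r4:Add1
  c6: issue SUB r0<-Add2  regs: r0:Add2,r1:5,r2:1,r3:Mul1,r4:Add1
  c7: stall  regs: r0:Add2,r1:5,r2:1,r3:Mul1,r4:Add1
  c8: stall  regs: r0:Add2,r1:5,r2:1,r3:Mul1,r4:Add1
  c9: CDB Mul1=60; stall  regs: r0:Add2,r1:5,r2:1,r3:60,r4:Add1
  c10: stall  regs: r0:Add2,r1:5,r2:1,r3:60,r4:Add1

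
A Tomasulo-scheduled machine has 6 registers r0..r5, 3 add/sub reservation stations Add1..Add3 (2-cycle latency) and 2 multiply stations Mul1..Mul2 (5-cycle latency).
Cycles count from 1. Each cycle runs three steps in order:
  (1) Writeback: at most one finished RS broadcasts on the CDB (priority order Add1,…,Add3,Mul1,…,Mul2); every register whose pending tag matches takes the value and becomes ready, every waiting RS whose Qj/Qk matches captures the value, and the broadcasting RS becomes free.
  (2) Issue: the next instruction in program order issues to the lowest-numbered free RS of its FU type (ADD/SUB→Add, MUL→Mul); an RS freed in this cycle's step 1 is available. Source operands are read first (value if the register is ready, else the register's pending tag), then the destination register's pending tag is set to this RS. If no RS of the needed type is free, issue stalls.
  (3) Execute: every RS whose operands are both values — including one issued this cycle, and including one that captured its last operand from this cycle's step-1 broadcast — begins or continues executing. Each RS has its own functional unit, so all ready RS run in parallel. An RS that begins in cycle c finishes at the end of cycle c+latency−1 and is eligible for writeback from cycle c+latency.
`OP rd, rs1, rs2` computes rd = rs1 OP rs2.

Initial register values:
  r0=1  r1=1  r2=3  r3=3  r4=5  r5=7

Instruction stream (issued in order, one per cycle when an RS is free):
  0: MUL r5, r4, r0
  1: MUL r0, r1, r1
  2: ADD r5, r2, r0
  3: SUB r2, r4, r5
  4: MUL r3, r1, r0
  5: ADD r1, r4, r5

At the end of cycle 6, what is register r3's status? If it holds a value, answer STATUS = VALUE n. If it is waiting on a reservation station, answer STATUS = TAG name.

  c1: issue MUL r5<-Mul1  regs: r0:1,r1:1,r2:3,r3:3,r4:5,r5:Mul1
  c2: issue MUL r0<-Mul2  regs: r0:Mul2,r1:1,r2:3,r3:3,r4:5,r5:Mul1
  c3: issue ADD r5<-Add1  regs: r0:Mul2,r1:1,r2:3,r3:3,r4:5,r5:Add1
  c4: issue SUB r2<-Add2  regs: r0:Mul2,r1:1,r2:Add2,r3:3,r4:5,r5:Add1
  c5: stall  regs: r0:Mul2,r1:1,r2:Add2,r3:3,r4:5,r5:Add1
  c6: CDB Mul1=5; issue MUL r3<-Mul1  regs: r0:Mul2,r1:1,r2:Add2,r3:Mul1,r4:5,r5:Add1

STATUS = TAG Mul1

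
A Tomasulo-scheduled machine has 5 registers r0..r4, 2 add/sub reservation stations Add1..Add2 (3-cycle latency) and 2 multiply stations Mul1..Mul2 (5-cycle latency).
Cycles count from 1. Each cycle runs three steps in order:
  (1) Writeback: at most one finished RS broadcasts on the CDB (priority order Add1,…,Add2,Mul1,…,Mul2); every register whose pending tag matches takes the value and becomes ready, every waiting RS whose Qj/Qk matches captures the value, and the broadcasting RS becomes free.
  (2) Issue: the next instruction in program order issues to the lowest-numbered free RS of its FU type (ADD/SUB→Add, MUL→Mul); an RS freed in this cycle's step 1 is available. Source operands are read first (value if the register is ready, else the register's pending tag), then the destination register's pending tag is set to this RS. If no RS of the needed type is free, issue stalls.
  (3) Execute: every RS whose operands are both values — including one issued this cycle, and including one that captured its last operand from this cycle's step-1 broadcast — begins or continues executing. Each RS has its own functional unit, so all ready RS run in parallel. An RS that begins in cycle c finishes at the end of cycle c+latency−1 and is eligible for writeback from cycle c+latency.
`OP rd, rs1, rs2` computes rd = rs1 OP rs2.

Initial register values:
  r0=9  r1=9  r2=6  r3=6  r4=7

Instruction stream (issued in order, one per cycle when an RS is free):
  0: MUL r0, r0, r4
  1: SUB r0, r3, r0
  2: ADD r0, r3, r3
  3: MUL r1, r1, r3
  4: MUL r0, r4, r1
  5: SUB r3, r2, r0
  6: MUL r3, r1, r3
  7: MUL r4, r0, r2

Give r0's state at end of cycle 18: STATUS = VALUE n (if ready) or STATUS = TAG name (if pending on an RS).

STATUS = VALUE 378

  c1: issue MUL r0<-Mul1  regs: r0:Mul1,r1:9,r2:6,r3:6,r4:7
  c2: issue SUB r0<-Add1  regs: r0:Add1,r1:9,r2:6,r3:6,r4:7
  c3: issue ADD r0<-Add2  regs: r0:Add2,r1:9,r2:6,r3:6,r4:7
  c4: issue MUL r1<-Mul2  regs: r0:Add2,r1:Mul2,r2:6,r3:6,r4:7
  c5: stall  regs: r0:Add2,r1:Mul2,r2:6,r3:6,r4:7
  c6: CDB Add2=12; stall  regs: r0:12,r1:Mul2,r2:6,r3:6,r4:7
  c7: CDB Mul1=63; issue MUL r0<-Mul1  regs: r0:Mul1,r1:Mul2,r2:6,r3:6,r4:7
  c8: issue SUB r3<-Add2  regs: r0:Mul1,r1:Mul2,r2:6,r3:Add2,r4:7
  c9: CDB Mul2=54; issue MUL r3<-Mul2  regs: r0:Mul1,r1:54,r2:6,r3:Mul2,r4:7
  c10: CDB Add1=-57; stall  regs: r0:Mul1,r1:54,r2:6,r3:Mul2,r4:7
  c11: stall  regs: r0:Mul1,r1:54,r2:6,r3:Mul2,r4:7
  c12: stall  regs: r0:Mul1,r1:54,r2:6,r3:Mul2,r4:7
  c13: stall  regs: r0:Mul1,r1:54,r2:6,r3:Mul2,r4:7
  c14: CDB Mul1=378; issue MUL r4<-Mul1  regs: r0:378,r1:54,r2:6,r3:Mul2,r4:Mul1
  c15: -  regs: r0:378,r1:54,r2:6,r3:Mul2,r4:Mul1
  c16: -  regs: r0:378,r1:54,r2:6,r3:Mul2,r4:Mul1
  c17: CDB Add2=-372  regs: r0:378,r1:54,r2:6,r3:Mul2,r4:Mul1
  c18: -  regs: r0:378,r1:54,r2:6,r3:Mul2,r4:Mul1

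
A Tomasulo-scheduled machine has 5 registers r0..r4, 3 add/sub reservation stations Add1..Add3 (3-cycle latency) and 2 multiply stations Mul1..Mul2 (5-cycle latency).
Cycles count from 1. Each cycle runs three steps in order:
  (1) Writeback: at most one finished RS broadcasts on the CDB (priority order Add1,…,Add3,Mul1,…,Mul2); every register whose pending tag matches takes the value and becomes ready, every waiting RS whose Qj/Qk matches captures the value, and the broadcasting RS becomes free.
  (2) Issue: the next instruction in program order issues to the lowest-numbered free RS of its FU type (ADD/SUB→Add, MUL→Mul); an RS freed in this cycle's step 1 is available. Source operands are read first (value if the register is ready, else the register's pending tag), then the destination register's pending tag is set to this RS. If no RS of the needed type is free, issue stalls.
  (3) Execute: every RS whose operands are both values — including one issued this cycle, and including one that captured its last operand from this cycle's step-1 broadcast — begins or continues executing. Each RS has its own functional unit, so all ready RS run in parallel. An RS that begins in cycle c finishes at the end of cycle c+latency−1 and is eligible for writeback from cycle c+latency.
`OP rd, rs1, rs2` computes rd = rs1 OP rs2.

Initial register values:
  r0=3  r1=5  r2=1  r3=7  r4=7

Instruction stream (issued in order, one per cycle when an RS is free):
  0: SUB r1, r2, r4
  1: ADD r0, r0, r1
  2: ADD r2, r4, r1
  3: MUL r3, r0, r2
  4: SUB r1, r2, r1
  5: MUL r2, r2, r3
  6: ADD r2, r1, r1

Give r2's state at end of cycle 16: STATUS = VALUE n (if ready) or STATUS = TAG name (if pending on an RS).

cycle 1: issue SUB r1<-Add1 // r0:3,r1:Add1,r2:1,r3:7,r4:7
cycle 2: issue ADD r0<-Add2 // r0:Add2,r1:Add1,r2:1,r3:7,r4:7
cycle 3: issue ADD r2<-Add3 // r0:Add2,r1:Add1,r2:Add3,r3:7,r4:7
cycle 4: CDB Add1=-6; issue MUL r3<-Mul1 // r0:Add2,r1:-6,r2:Add3,r3:Mul1,r4:7
cycle 5: issue SUB r1<-Add1 // r0:Add2,r1:Add1,r2:Add3,r3:Mul1,r4:7
cycle 6: issue MUL r2<-Mul2 // r0:Add2,r1:Add1,r2:Mul2,r3:Mul1,r4:7
cycle 7: CDB Add2=-3; issue ADD r2<-Add2 // r0:-3,r1:Add1,r2:Add2,r3:Mul1,r4:7
cycle 8: CDB Add3=1 // r0:-3,r1:Add1,r2:Add2,r3:Mul1,r4:7
cycle 9: - // r0:-3,r1:Add1,r2:Add2,r3:Mul1,r4:7
cycle 10: - // r0:-3,r1:Add1,r2:Add2,r3:Mul1,r4:7
cycle 11: CDB Add1=7 // r0:-3,r1:7,r2:Add2,r3:Mul1,r4:7
cycle 12: - // r0:-3,r1:7,r2:Add2,r3:Mul1,r4:7
cycle 13: CDB Mul1=-3 // r0:-3,r1:7,r2:Add2,r3:-3,r4:7
cycle 14: CDB Add2=14 // r0:-3,r1:7,r2:14,r3:-3,r4:7
cycle 15: - // r0:-3,r1:7,r2:14,r3:-3,r4:7
cycle 16: - // r0:-3,r1:7,r2:14,r3:-3,r4:7

STATUS = VALUE 14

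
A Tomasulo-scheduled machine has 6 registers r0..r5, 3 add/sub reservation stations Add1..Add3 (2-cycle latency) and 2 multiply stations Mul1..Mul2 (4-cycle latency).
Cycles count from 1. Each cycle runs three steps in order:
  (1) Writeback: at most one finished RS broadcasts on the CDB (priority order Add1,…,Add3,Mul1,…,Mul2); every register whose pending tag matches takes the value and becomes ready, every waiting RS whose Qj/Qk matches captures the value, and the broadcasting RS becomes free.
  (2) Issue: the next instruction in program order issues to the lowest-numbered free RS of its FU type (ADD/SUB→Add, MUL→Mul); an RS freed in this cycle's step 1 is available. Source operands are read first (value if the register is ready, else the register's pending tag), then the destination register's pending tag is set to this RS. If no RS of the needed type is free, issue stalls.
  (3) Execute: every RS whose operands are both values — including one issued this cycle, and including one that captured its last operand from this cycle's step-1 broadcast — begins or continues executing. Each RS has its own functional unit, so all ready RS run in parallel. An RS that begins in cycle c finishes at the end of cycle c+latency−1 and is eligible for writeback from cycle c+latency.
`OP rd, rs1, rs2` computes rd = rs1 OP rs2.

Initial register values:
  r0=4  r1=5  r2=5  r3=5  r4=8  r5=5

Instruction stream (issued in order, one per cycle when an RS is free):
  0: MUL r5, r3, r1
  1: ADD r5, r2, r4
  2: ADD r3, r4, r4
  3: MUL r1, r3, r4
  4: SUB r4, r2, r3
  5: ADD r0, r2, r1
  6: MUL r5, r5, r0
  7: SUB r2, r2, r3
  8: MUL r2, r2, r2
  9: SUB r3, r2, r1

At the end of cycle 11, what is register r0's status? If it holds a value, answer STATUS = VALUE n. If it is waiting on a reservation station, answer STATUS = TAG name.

STATUS = VALUE 133

c1: issue MUL r5<-Mul1 | r0:4,r1:5,r2:5,r3:5,r4:8,r5:Mul1
c2: issue ADD r5<-Add1 | r0:4,r1:5,r2:5,r3:5,r4:8,r5:Add1
c3: issue ADD r3<-Add2 | r0:4,r1:5,r2:5,r3:Add2,r4:8,r5:Add1
c4: CDB Add1=13; issue MUL r1<-Mul2 | r0:4,r1:Mul2,r2:5,r3:Add2,r4:8,r5:13
c5: CDB Add2=16; issue SUB r4<-Add1 | r0:4,r1:Mul2,r2:5,r3:16,r4:Add1,r5:13
c6: CDB Mul1=25; issue ADD r0<-Add2 | r0:Add2,r1:Mul2,r2:5,r3:16,r4:Add1,r5:13
c7: CDB Add1=-11; issue MUL r5<-Mul1 | r0:Add2,r1:Mul2,r2:5,r3:16,r4:-11,r5:Mul1
c8: issue SUB r2<-Add1 | r0:Add2,r1:Mul2,r2:Add1,r3:16,r4:-11,r5:Mul1
c9: CDB Mul2=128; issue MUL r2<-Mul2 | r0:Add2,r1:128,r2:Mul2,r3:16,r4:-11,r5:Mul1
c10: CDB Add1=-11; issue SUB r3<-Add1 | r0:Add2,r1:128,r2:Mul2,r3:Add1,r4:-11,r5:Mul1
c11: CDB Add2=133 | r0:133,r1:128,r2:Mul2,r3:Add1,r4:-11,r5:Mul1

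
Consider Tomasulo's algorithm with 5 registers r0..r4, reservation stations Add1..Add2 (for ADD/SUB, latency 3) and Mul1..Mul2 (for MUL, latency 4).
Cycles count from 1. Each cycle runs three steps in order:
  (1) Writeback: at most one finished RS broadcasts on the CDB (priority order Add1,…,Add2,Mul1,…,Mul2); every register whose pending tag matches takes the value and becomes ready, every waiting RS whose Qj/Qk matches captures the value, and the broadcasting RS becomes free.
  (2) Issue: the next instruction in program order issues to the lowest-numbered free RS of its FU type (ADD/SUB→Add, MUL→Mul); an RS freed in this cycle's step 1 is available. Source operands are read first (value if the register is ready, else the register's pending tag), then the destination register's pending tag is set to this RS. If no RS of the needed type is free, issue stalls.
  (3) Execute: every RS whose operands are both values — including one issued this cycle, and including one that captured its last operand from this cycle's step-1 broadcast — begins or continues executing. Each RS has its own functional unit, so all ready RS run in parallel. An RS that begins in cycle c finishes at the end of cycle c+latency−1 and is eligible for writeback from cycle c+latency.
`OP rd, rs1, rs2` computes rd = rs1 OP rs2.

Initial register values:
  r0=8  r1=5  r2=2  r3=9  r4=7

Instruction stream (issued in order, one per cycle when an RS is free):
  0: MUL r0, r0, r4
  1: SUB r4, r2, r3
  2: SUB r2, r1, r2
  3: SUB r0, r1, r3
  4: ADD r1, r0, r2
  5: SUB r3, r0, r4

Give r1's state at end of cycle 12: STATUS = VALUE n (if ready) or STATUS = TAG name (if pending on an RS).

STATUS = VALUE -1

cycle 1: issue MUL r0<-Mul1 // r0:Mul1,r1:5,r2:2,r3:9,r4:7
cycle 2: issue SUB r4<-Add1 // r0:Mul1,r1:5,r2:2,r3:9,r4:Add1
cycle 3: issue SUB r2<-Add2 // r0:Mul1,r1:5,r2:Add2,r3:9,r4:Add1
cycle 4: stall // r0:Mul1,r1:5,r2:Add2,r3:9,r4:Add1
cycle 5: CDB Add1=-7; issue SUB r0<-Add1 // r0:Add1,r1:5,r2:Add2,r3:9,r4:-7
cycle 6: CDB Add2=3; issue ADD r1<-Add2 // r0:Add1,r1:Add2,r2:3,r3:9,r4:-7
cycle 7: CDB Mul1=56; stall // r0:Add1,r1:Add2,r2:3,r3:9,r4:-7
cycle 8: CDB Add1=-4; issue SUB r3<-Add1 // r0:-4,r1:Add2,r2:3,r3:Add1,r4:-7
cycle 9: - // r0:-4,r1:Add2,r2:3,r3:Add1,r4:-7
cycle 10: - // r0:-4,r1:Add2,r2:3,r3:Add1,r4:-7
cycle 11: CDB Add1=3 // r0:-4,r1:Add2,r2:3,r3:3,r4:-7
cycle 12: CDB Add2=-1 // r0:-4,r1:-1,r2:3,r3:3,r4:-7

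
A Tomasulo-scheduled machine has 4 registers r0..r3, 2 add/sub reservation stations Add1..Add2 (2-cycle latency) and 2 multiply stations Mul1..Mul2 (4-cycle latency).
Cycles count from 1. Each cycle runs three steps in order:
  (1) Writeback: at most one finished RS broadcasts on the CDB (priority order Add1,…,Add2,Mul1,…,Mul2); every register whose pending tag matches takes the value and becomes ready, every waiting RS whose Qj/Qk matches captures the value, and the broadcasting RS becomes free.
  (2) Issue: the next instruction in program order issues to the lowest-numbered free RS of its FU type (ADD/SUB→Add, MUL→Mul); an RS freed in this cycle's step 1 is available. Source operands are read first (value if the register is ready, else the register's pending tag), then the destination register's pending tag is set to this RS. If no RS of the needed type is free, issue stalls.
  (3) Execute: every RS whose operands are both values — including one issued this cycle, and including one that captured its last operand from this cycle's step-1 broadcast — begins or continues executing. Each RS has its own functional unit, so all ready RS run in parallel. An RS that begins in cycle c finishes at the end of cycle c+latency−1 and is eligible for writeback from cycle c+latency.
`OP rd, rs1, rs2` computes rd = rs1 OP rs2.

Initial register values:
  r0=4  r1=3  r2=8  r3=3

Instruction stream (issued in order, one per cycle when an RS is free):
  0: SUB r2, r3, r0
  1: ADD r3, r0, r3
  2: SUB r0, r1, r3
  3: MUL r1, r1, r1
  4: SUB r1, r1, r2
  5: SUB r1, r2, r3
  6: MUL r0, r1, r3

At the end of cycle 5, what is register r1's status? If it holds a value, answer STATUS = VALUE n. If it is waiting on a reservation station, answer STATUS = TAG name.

cycle 1: issue SUB r2<-Add1 // r0:4,r1:3,r2:Add1,r3:3
cycle 2: issue ADD r3<-Add2 // r0:4,r1:3,r2:Add1,r3:Add2
cycle 3: CDB Add1=-1; issue SUB r0<-Add1 // r0:Add1,r1:3,r2:-1,r3:Add2
cycle 4: CDB Add2=7; issue MUL r1<-Mul1 // r0:Add1,r1:Mul1,r2:-1,r3:7
cycle 5: issue SUB r1<-Add2 // r0:Add1,r1:Add2,r2:-1,r3:7

STATUS = TAG Add2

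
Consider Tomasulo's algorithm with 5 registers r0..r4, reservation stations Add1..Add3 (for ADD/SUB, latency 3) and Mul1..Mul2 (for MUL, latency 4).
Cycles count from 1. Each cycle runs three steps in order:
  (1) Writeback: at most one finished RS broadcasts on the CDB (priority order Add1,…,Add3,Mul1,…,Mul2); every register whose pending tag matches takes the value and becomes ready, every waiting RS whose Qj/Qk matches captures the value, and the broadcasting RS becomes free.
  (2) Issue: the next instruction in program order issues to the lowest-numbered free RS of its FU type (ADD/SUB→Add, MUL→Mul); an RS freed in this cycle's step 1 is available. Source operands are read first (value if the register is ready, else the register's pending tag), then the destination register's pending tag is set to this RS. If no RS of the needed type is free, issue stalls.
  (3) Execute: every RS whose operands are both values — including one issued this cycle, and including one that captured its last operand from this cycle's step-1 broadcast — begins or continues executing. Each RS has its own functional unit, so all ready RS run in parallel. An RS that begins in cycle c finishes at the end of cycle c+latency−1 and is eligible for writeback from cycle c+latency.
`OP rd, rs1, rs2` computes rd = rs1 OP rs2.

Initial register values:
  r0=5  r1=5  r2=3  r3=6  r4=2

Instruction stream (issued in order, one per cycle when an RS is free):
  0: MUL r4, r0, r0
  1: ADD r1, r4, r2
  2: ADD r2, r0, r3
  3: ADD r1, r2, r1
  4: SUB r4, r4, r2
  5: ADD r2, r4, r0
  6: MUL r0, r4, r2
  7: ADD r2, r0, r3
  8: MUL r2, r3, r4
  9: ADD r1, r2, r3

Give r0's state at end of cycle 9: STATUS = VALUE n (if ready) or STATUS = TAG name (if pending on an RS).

  c1: issue MUL r4<-Mul1  regs: r0:5,r1:5,r2:3,r3:6,r4:Mul1
  c2: issue ADD r1<-Add1  regs: r0:5,r1:Add1,r2:3,r3:6,r4:Mul1
  c3: issue ADD r2<-Add2  regs: r0:5,r1:Add1,r2:Add2,r3:6,r4:Mul1
  c4: issue ADD r1<-Add3  regs: r0:5,r1:Add3,r2:Add2,r3:6,r4:Mul1
  c5: CDB Mul1=25; stall  regs: r0:5,r1:Add3,r2:Add2,r3:6,r4:25
  c6: CDB Add2=11; issue SUB r4<-Add2  regs: r0:5,r1:Add3,r2:11,r3:6,r4:Add2
  c7: stall  regs: r0:5,r1:Add3,r2:11,r3:6,r4:Add2
  c8: CDB Add1=28; issue ADD r2<-Add1  regs: r0:5,r1:Add3,r2:Add1,r3:6,r4:Add2
  c9: CDB Add2=14; issue MUL r0<-Mul1  regs: r0:Mul1,r1:Add3,r2:Add1,r3:6,r4:14

STATUS = TAG Mul1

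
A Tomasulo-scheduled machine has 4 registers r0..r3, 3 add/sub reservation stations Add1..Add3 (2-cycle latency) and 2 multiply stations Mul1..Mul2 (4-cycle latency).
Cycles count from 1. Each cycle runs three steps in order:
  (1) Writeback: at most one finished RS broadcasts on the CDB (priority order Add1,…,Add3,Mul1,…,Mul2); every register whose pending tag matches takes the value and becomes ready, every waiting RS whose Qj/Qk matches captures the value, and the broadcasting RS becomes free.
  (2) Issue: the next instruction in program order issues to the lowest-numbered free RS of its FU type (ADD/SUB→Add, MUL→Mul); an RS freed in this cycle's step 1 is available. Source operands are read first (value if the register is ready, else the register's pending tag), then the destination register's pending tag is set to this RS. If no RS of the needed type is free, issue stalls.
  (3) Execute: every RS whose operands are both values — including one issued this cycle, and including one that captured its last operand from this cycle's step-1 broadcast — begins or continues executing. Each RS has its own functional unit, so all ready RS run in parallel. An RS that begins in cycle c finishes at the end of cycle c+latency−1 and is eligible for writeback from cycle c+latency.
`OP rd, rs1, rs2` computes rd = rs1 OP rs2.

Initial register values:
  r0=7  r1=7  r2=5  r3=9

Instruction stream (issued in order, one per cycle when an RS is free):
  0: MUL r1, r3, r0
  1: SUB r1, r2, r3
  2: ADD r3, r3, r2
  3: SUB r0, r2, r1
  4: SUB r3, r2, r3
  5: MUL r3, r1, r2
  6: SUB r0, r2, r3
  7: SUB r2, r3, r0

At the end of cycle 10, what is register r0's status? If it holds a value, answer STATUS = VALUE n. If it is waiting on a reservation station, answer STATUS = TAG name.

c1: issue MUL r1<-Mul1 | r0:7,r1:Mul1,r2:5,r3:9
c2: issue SUB r1<-Add1 | r0:7,r1:Add1,r2:5,r3:9
c3: issue ADD r3<-Add2 | r0:7,r1:Add1,r2:5,r3:Add2
c4: CDB Add1=-4; issue SUB r0<-Add1 | r0:Add1,r1:-4,r2:5,r3:Add2
c5: CDB Add2=14; issue SUB r3<-Add2 | r0:Add1,r1:-4,r2:5,r3:Add2
c6: CDB Add1=9; issue MUL r3<-Mul2 | r0:9,r1:-4,r2:5,r3:Mul2
c7: CDB Add2=-9; issue SUB r0<-Add1 | r0:Add1,r1:-4,r2:5,r3:Mul2
c8: CDB Mul1=63; issue SUB r2<-Add2 | r0:Add1,r1:-4,r2:Add2,r3:Mul2
c9: - | r0:Add1,r1:-4,r2:Add2,r3:Mul2
c10: CDB Mul2=-20 | r0:Add1,r1:-4,r2:Add2,r3:-20

STATUS = TAG Add1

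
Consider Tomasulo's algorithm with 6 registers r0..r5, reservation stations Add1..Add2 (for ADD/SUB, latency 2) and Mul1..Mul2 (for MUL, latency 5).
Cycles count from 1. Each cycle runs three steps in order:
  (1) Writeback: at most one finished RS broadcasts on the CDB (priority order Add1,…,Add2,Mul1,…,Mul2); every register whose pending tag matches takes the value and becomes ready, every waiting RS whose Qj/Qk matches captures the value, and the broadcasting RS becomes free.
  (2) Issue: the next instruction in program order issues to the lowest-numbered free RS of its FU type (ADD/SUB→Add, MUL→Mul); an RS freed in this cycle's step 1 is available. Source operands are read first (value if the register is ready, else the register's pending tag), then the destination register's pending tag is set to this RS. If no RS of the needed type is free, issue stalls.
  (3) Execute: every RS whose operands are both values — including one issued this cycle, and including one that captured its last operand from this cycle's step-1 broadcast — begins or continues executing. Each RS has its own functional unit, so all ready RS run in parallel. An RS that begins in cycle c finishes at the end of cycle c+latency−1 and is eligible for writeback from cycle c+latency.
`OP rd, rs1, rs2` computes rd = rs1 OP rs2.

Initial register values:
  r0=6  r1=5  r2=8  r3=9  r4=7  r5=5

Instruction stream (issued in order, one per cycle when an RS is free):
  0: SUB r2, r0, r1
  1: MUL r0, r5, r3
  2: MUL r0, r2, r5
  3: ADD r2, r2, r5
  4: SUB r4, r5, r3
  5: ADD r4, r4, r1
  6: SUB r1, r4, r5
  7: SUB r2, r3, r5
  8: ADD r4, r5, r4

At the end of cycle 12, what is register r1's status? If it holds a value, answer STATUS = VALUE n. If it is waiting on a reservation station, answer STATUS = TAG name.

STATUS = VALUE -4

cycle 1: issue SUB r2<-Add1 // r0:6,r1:5,r2:Add1,r3:9,r4:7,r5:5
cycle 2: issue MUL r0<-Mul1 // r0:Mul1,r1:5,r2:Add1,r3:9,r4:7,r5:5
cycle 3: CDB Add1=1; issue MUL r0<-Mul2 // r0:Mul2,r1:5,r2:1,r3:9,r4:7,r5:5
cycle 4: issue ADD r2<-Add1 // r0:Mul2,r1:5,r2:Add1,r3:9,r4:7,r5:5
cycle 5: issue SUB r4<-Add2 // r0:Mul2,r1:5,r2:Add1,r3:9,r4:Add2,r5:5
cycle 6: CDB Add1=6; issue ADD r4<-Add1 // r0:Mul2,r1:5,r2:6,r3:9,r4:Add1,r5:5
cycle 7: CDB Add2=-4; issue SUB r1<-Add2 // r0:Mul2,r1:Add2,r2:6,r3:9,r4:Add1,r5:5
cycle 8: CDB Mul1=45; stall // r0:Mul2,r1:Add2,r2:6,r3:9,r4:Add1,r5:5
cycle 9: CDB Add1=1; issue SUB r2<-Add1 // r0:Mul2,r1:Add2,r2:Add1,r3:9,r4:1,r5:5
cycle 10: CDB Mul2=5; stall // r0:5,r1:Add2,r2:Add1,r3:9,r4:1,r5:5
cycle 11: CDB Add1=4; issue ADD r4<-Add1 // r0:5,r1:Add2,r2:4,r3:9,r4:Add1,r5:5
cycle 12: CDB Add2=-4 // r0:5,r1:-4,r2:4,r3:9,r4:Add1,r5:5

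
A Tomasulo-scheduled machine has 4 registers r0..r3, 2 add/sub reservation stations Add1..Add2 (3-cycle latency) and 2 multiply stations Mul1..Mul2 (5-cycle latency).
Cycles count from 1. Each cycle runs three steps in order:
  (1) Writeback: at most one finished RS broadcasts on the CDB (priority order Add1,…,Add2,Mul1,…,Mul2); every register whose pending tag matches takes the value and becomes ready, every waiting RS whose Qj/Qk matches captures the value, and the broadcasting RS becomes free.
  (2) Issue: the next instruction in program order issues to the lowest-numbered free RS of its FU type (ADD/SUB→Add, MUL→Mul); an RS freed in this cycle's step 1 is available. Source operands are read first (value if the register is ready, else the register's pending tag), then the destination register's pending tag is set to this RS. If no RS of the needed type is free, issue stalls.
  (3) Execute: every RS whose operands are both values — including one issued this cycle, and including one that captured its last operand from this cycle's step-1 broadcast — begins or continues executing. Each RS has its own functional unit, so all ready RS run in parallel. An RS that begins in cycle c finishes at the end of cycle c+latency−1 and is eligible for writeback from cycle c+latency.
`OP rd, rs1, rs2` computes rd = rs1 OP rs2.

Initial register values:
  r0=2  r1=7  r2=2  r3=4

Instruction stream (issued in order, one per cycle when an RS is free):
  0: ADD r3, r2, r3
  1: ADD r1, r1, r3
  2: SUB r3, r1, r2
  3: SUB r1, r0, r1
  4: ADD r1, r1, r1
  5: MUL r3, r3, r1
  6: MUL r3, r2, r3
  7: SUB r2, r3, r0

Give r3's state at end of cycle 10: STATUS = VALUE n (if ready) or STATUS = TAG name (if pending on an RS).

  c1: issue ADD r3<-Add1  regs: r0:2,r1:7,r2:2,r3:Add1
  c2: issue ADD r1<-Add2  regs: r0:2,r1:Add2,r2:2,r3:Add1
  c3: stall  regs: r0:2,r1:Add2,r2:2,r3:Add1
  c4: CDB Add1=6; issue SUB r3<-Add1  regs: r0:2,r1:Add2,r2:2,r3:Add1
  c5: stall  regs: r0:2,r1:Add2,r2:2,r3:Add1
  c6: stall  regs: r0:2,r1:Add2,r2:2,r3:Add1
  c7: CDB Add2=13; issue SUB r1<-Add2  regs: r0:2,r1:Add2,r2:2,r3:Add1
  c8: stall  regs: r0:2,r1:Add2,r2:2,r3:Add1
  c9: stall  regs: r0:2,r1:Add2,r2:2,r3:Add1
  c10: CDB Add1=11; issue ADD r1<-Add1  regs: r0:2,r1:Add1,r2:2,r3:11

STATUS = VALUE 11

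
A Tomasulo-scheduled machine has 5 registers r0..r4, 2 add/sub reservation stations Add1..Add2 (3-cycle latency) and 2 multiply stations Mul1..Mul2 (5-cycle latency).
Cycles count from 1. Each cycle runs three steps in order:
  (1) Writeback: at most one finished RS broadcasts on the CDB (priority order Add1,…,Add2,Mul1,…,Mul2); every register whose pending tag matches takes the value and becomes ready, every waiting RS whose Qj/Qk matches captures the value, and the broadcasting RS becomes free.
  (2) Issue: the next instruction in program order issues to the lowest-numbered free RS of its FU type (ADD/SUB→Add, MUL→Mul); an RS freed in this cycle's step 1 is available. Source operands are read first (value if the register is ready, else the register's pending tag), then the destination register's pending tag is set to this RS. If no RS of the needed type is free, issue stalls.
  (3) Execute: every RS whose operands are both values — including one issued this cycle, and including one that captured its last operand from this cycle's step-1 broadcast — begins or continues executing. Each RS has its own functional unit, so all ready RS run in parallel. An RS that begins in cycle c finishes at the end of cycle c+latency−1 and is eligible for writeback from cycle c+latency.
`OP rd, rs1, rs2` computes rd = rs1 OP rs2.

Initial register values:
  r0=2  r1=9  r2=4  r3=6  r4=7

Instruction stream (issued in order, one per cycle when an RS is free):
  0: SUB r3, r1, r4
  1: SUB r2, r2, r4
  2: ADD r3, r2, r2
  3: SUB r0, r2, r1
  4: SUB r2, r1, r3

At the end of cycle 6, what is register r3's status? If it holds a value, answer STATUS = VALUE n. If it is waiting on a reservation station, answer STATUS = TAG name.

cycle 1: issue SUB r3<-Add1 // r0:2,r1:9,r2:4,r3:Add1,r4:7
cycle 2: issue SUB r2<-Add2 // r0:2,r1:9,r2:Add2,r3:Add1,r4:7
cycle 3: stall // r0:2,r1:9,r2:Add2,r3:Add1,r4:7
cycle 4: CDB Add1=2; issue ADD r3<-Add1 // r0:2,r1:9,r2:Add2,r3:Add1,r4:7
cycle 5: CDB Add2=-3; issue SUB r0<-Add2 // r0:Add2,r1:9,r2:-3,r3:Add1,r4:7
cycle 6: stall // r0:Add2,r1:9,r2:-3,r3:Add1,r4:7

STATUS = TAG Add1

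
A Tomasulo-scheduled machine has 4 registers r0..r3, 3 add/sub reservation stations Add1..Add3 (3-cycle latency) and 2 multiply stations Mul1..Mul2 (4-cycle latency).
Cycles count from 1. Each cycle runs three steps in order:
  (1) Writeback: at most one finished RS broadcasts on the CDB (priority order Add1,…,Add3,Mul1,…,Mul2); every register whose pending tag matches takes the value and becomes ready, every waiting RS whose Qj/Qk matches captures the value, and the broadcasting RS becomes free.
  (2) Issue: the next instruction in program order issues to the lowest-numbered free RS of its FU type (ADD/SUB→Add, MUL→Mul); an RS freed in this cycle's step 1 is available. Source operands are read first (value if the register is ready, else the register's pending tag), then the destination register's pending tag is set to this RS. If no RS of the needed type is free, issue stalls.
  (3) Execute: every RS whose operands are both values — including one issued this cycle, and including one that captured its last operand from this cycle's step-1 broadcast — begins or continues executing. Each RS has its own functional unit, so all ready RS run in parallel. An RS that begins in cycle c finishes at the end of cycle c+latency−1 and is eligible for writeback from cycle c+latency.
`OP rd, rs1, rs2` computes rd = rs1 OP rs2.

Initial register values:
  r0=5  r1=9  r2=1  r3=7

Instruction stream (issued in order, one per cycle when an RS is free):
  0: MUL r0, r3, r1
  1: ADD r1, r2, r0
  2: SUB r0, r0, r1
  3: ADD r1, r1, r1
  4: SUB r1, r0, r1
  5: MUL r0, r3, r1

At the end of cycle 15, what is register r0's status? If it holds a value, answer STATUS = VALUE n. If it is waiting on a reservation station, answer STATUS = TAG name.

STATUS = TAG Mul1

  c1: issue MUL r0<-Mul1  regs: r0:Mul1,r1:9,r2:1,r3:7
  c2: issue ADD r1<-Add1  regs: r0:Mul1,r1:Add1,r2:1,r3:7
  c3: issue SUB r0<-Add2  regs: r0:Add2,r1:Add1,r2:1,r3:7
  c4: issue ADD r1<-Add3  regs: r0:Add2,r1:Add3,r2:1,r3:7
  c5: CDB Mul1=63; stall  regs: r0:Add2,r1:Add3,r2:1,r3:7
  c6: stall  regs: r0:Add2,r1:Add3,r2:1,r3:7
  c7: stall  regs: r0:Add2,r1:Add3,r2:1,r3:7
  c8: CDB Add1=64; issue SUB r1<-Add1  regs: r0:Add2,r1:Add1,r2:1,r3:7
  c9: issue MUL r0<-Mul1  regs: r0:Mul1,r1:Add1,r2:1,r3:7
  c10: -  regs: r0:Mul1,r1:Add1,r2:1,r3:7
  c11: CDB Add2=-1  regs: r0:Mul1,r1:Add1,r2:1,r3:7
  c12: CDB Add3=128  regs: r0:Mul1,r1:Add1,r2:1,r3:7
  c13: -  regs: r0:Mul1,r1:Add1,r2:1,r3:7
  c14: -  regs: r0:Mul1,r1:Add1,r2:1,r3:7
  c15: CDB Add1=-129  regs: r0:Mul1,r1:-129,r2:1,r3:7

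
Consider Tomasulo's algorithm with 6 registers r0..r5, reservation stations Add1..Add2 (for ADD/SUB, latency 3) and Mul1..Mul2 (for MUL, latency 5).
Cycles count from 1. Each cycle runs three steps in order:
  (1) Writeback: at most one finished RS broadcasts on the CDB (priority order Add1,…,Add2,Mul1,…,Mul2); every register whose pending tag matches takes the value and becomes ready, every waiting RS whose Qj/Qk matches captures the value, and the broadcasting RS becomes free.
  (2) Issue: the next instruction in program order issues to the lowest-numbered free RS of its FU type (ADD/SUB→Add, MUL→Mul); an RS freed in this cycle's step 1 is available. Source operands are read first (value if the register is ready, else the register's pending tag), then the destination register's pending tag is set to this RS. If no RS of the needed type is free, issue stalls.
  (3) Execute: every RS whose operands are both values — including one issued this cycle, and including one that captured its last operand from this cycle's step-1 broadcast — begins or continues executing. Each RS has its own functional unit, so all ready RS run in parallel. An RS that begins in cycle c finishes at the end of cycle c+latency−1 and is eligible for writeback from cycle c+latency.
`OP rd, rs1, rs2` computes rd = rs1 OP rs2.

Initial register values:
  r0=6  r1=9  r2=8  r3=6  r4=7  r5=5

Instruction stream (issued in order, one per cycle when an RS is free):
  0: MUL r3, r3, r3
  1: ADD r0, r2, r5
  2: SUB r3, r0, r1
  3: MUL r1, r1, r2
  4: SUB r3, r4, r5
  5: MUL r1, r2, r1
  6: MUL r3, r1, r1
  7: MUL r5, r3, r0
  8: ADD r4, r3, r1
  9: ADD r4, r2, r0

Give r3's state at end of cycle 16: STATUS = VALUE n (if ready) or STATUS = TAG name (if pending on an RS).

cycle 1: issue MUL r3<-Mul1 // r0:6,r1:9,r2:8,r3:Mul1,r4:7,r5:5
cycle 2: issue ADD r0<-Add1 // r0:Add1,r1:9,r2:8,r3:Mul1,r4:7,r5:5
cycle 3: issue SUB r3<-Add2 // r0:Add1,r1:9,r2:8,r3:Add2,r4:7,r5:5
cycle 4: issue MUL r1<-Mul2 // r0:Add1,r1:Mul2,r2:8,r3:Add2,r4:7,r5:5
cycle 5: CDB Add1=13; issue SUB r3<-Add1 // r0:13,r1:Mul2,r2:8,r3:Add1,r4:7,r5:5
cycle 6: CDB Mul1=36; issue MUL r1<-Mul1 // r0:13,r1:Mul1,r2:8,r3:Add1,r4:7,r5:5
cycle 7: stall // r0:13,r1:Mul1,r2:8,r3:Add1,r4:7,r5:5
cycle 8: CDB Add1=2; stall // r0:13,r1:Mul1,r2:8,r3:2,r4:7,r5:5
cycle 9: CDB Add2=4; stall // r0:13,r1:Mul1,r2:8,r3:2,r4:7,r5:5
cycle 10: CDB Mul2=72; issue MUL r3<-Mul2 // r0:13,r1:Mul1,r2:8,r3:Mul2,r4:7,r5:5
cycle 11: stall // r0:13,r1:Mul1,r2:8,r3:Mul2,r4:7,r5:5
cycle 12: stall // r0:13,r1:Mul1,r2:8,r3:Mul2,r4:7,r5:5
cycle 13: stall // r0:13,r1:Mul1,r2:8,r3:Mul2,r4:7,r5:5
cycle 14: stall // r0:13,r1:Mul1,r2:8,r3:Mul2,r4:7,r5:5
cycle 15: CDB Mul1=576; issue MUL r5<-Mul1 // r0:13,r1:576,r2:8,r3:Mul2,r4:7,r5:Mul1
cycle 16: issue ADD r4<-Add1 // r0:13,r1:576,r2:8,r3:Mul2,r4:Add1,r5:Mul1

STATUS = TAG Mul2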